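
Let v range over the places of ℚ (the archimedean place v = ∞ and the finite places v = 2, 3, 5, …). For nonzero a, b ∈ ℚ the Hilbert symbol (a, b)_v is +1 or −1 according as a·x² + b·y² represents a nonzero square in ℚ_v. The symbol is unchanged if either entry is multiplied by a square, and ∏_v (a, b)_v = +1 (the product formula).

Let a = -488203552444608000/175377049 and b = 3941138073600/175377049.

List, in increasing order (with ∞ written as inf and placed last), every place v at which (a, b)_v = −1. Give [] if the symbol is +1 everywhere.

[3, 7]

(a, b) ≡ (-30, 546) mod (ℚ^×)²; places V = {2, 3, 5, 7, 11, 13, 17, 19, 41, 59, ∞}.
(a,b)_2: α=9, β=11; u≡1, v≡1 (mod 8); ε(u)ε(v)=0·0, αω(v)=9·0, βω(u)=11·0; sum ≡ 0  ⇒  +1.
(a,b)_19: α=-2, u≡12; β=-2, v≡8 (mod 19); (12|19)=-1, (8|19)=-1; sign (−1)^0·-1^-2·-1^-2 = +1.
(a,b)_41: α=-2, u≡7; β=-2, v≡30 (mod 41); (7|41)=-1, (30|41)=-1; sign (−1)^0·-1^-2·-1^-2 = +1.
(a,b)_7: α=2, u≡5; β=1, v≡1 (mod 7); (5|7)=-1, (1|7)=+1; sign (−1)^0·-1^1·+1^2 = -1.
(a,b)_11: α=2, u≡4; β=0, v≡2 (mod 11); (4|11)=+1, (2|11)=-1; sign (−1)^0·+1^0·-1^2 = +1.
(a,b)_59: α=2, u≡3; β=2, v≡49 (mod 59); (3|59)=+1, (49|59)=+1; sign (−1)^0·+1^2·+1^2 = +1.
(a,b)_3: α=7, u≡2; β=5, v≡2 (mod 3); (2|3)=-1, (2|3)=-1; sign (−1)^1·-1^5·-1^7 = -1.
(a,b)_∞: sgn(-30)=−, sgn(546)=+, so +1.
(a,b)_5: α=3, u≡4; β=2, v≡1 (mod 5); (4|5)=+1, (1|5)=+1; sign (−1)^0·+1^2·+1^3 = +1.
(a,b)_17: α=-2, u≡8; β=-2, v≡8 (mod 17); (8|17)=+1, (8|17)=+1; sign (−1)^0·+1^-2·+1^-2 = +1.
(a,b)_13: α=2, u≡3; β=1, v≡12 (mod 13); (3|13)=+1, (12|13)=+1; sign (−1)^0·+1^1·+1^2 = +1.
Ram(-30, 546) = {3, 7}; no ℚ_3-point on the conic.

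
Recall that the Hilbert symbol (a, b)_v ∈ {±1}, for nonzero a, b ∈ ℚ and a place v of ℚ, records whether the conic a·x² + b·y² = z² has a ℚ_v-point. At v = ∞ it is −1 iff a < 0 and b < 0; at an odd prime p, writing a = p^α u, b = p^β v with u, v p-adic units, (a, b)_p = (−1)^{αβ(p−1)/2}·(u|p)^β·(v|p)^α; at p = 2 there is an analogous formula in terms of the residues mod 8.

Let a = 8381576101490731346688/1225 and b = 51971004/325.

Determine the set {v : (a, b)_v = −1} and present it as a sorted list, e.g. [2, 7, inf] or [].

Mod squares: a ≡ 655707, b ≡ 51987. Check v ∈ {∞, 2, 3, 5, 7, 13, 17, 19, 23, 31, 43}.
v=43: a=43^3·(≡5), b=43^1·(≡28) mod 43; (5|43)=-1, (28|43)=-1; (−1)^{3·1·21}·(-1)^1·(-1)^3 = -1.
v=31: a=31^4·(≡3), b=31^1·(≡23) mod 31; (3|31)=-1, (23|31)=-1; (−1)^{4·1·15}·(-1)^1·(-1)^4 = -1.
v=7: a=7^-2·(≡3), b=7^0·(≡5) mod 7; (3|7)=-1, (5|7)=-1; (−1)^{-2·0·3}·(-1)^0·(-1)^-2 = +1.
v=19: a=19^2·(≡17), b=19^2·(≡10) mod 19; (17|19)=+1, (10|19)=-1; (−1)^{2·2·9}·(+1)^2·(-1)^2 = +1.
v=17: a=17^1·(≡2), b=17^0·(≡16) mod 17; (2|17)=+1, (16|17)=+1; (−1)^{1·0·8}·(+1)^0·(+1)^1 = +1.
v=5: a=5^-2·(≡2), b=5^-2·(≡3) mod 5; (2|5)=-1, (3|5)=-1; (−1)^{-2·-2·2}·(-1)^-2·(-1)^-2 = +1.
v=∞: 655707 > 0 and 51987 > 0  ⇒  (a,b)_∞ = +1.
v=23: a=23^1·(≡13), b=23^0·(≡22) mod 23; (13|23)=+1, (22|23)=-1; (−1)^{1·0·11}·(+1)^0·(-1)^1 = -1.
v=2: v_2(a)=8, v_2(b)=2; units ≡ 3, 3 (mod 8); ε·ε+αω+βω = 1·1+8·1+2·1 ≡ 1  ⇒  (a,b)_2 = -1.
v=13: a=13^1·(≡3), b=13^-1·(≡6) mod 13; (3|13)=+1, (6|13)=-1; (−1)^{1·-1·6}·(+1)^-1·(-1)^1 = -1.
v=3: a=3^5·(≡1), b=3^3·(≡1) mod 3; (1|3)=+1, (1|3)=+1; (−1)^{5·3·1}·(+1)^3·(+1)^5 = -1.
|Ram(655707, 51987)| = 6, even; anisotropic at {2, 3, 13, 23, 31, 43}.

[2, 3, 13, 23, 31, 43]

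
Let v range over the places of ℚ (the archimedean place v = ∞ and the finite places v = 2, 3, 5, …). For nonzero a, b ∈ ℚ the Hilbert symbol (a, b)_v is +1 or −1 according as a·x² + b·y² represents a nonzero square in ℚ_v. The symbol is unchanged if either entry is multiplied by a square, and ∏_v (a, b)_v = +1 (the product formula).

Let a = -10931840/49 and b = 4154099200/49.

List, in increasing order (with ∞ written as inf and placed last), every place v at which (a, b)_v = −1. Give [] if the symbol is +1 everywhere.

Mod squares: a ≡ -170810, b ≡ 1798. Check v ∈ {∞, 2, 5, 7, 19, 29, 31}.
v=7: a=7^-2·(≡4), b=7^-2·(≡6) mod 7; (4|7)=+1, (6|7)=-1; (−1)^{-2·-2·3}·(+1)^-2·(-1)^-2 = +1.
v=29: a=29^1·(≡2), b=29^1·(≡23) mod 29; (2|29)=-1, (23|29)=+1; (−1)^{1·1·14}·(-1)^1·(+1)^1 = -1.
v=19: a=19^1·(≡5), b=19^2·(≡14) mod 19; (5|19)=+1, (14|19)=-1; (−1)^{1·2·9}·(+1)^2·(-1)^1 = -1.
v=∞: -170810 < 0 and 1798 > 0  ⇒  (a,b)_∞ = +1.
v=31: a=31^1·(≡25), b=31^1·(≡17) mod 31; (25|31)=+1, (17|31)=-1; (−1)^{1·1·15}·(+1)^1·(-1)^1 = +1.
v=2: v_2(a)=7, v_2(b)=9; units ≡ 3, 3 (mod 8); ε·ε+αω+βω = 1·1+7·1+9·1 ≡ 1  ⇒  (a,b)_2 = -1.
v=5: a=5^1·(≡3), b=5^2·(≡2) mod 5; (3|5)=-1, (2|5)=-1; (−1)^{1·2·2}·(-1)^2·(-1)^1 = -1.
|Ram(-170810, 1798)| = 4, even; anisotropic at {2, 5, 19, 29}.

[2, 5, 19, 29]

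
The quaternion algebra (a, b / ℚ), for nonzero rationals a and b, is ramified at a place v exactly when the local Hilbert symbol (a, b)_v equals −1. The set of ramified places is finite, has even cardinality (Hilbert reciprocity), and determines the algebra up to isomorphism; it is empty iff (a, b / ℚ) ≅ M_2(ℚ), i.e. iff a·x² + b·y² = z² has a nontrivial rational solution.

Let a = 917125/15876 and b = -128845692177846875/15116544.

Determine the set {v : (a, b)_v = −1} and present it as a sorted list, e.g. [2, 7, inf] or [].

[5, 23]

(a, b) ≡ (36685, -1595) mod (ℚ^×)²; places V = {2, 3, 5, 7, 11, 23, 29, ∞}.
(a,b)_29: α=1, u≡19; β=3, v≡3 (mod 29); (19|29)=-1, (3|29)=-1; sign (−1)^0·-1^3·-1^1 = +1.
(a,b)_11: α=1, u≡2; β=3, v≡9 (mod 11); (2|11)=-1, (9|11)=+1; sign (−1)^1·-1^3·+1^1 = +1.
(a,b)_23: α=1, u≡18; β=2, v≡7 (mod 23); (18|23)=+1, (7|23)=-1; sign (−1)^0·+1^2·-1^1 = -1.
(a,b)_5: α=3, u≡2; β=5, v≡1 (mod 5); (2|5)=-1, (1|5)=+1; sign (−1)^0·-1^5·+1^3 = -1.
(a,b)_7: α=-2, u≡3; β=4, v≡1 (mod 7); (3|7)=-1, (1|7)=+1; sign (−1)^0·-1^4·+1^-2 = +1.
(a,b)_∞: sgn(36685)=+, sgn(-1595)=−, so +1.
(a,b)_2: α=-2, β=-8; u≡5, v≡5 (mod 8); ε(u)ε(v)=0·0, αω(v)=-2·1, βω(u)=-8·1; sum ≡ 0  ⇒  +1.
(a,b)_3: α=-4, u≡1; β=-10, v≡1 (mod 3); (1|3)=+1, (1|3)=+1; sign (−1)^0·+1^-10·+1^-4 = +1.
|Ram(36685, -1595)| = 2, even; anisotropic at {5, 23}.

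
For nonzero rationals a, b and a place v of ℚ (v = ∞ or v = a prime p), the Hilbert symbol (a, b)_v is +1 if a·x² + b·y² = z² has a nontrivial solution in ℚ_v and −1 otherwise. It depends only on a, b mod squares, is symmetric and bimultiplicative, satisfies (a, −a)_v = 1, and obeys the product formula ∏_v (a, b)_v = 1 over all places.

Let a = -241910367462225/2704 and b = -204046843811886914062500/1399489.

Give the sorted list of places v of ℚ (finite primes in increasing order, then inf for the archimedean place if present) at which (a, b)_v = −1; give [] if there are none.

(a, b) ≡ (-161, -37145) mod (ℚ^×)²; places V = {2, 3, 5, 7, 11, 13, 17, 19, 23, 43, ∞}.
(a,b)_19: α=2, u≡2; β=3, v≡18 (mod 19); (2|19)=-1, (18|19)=-1; sign (−1)^0·-1^3·-1^2 = -1.
(a,b)_∞: sgn(-161)=−, sgn(-37145)=−, so -1.
(a,b)_11: α=2, u≡5; β=0, v≡7 (mod 11); (5|11)=+1, (7|11)=-1; sign (−1)^0·+1^0·-1^2 = +1.
(a,b)_5: α=2, u≡4; β=11, v≡4 (mod 5); (4|5)=+1, (4|5)=+1; sign (−1)^0·+1^11·+1^2 = +1.
(a,b)_7: α=1, u≡6; β=-2, v≡4 (mod 7); (6|7)=-1, (4|7)=+1; sign (−1)^0·-1^-2·+1^1 = +1.
(a,b)_43: α=0, u≡13; β=2, v≡32 (mod 43); (13|43)=+1, (32|43)=-1; sign (−1)^0·+1^2·-1^0 = +1.
(a,b)_2: α=-4, β=2; u≡7, v≡7 (mod 8); ε(u)ε(v)=1·1, αω(v)=-4·0, βω(u)=2·0; sum ≡ 1  ⇒  -1.
(a,b)_3: α=2, u≡1; β=6, v≡1 (mod 3); (1|3)=+1, (1|3)=+1; sign (−1)^0·+1^6·+1^2 = +1.
(a,b)_13: α=-2, u≡2; β=-4, v≡1 (mod 13); (2|13)=-1, (1|13)=+1; sign (−1)^0·-1^-4·+1^-2 = +1.
(a,b)_17: α=2, u≡15; β=3, v≡16 (mod 17); (15|17)=+1, (16|17)=+1; sign (−1)^0·+1^3·+1^2 = +1.
(a,b)_23: α=3, u≡2; β=1, v≡3 (mod 23); (2|23)=+1, (3|23)=+1; sign (−1)^1·+1^1·+1^3 = -1.
|Ram(-161, -37145)| = 4, even; anisotropic at {2, 19, 23, ∞}.

[2, 19, 23, inf]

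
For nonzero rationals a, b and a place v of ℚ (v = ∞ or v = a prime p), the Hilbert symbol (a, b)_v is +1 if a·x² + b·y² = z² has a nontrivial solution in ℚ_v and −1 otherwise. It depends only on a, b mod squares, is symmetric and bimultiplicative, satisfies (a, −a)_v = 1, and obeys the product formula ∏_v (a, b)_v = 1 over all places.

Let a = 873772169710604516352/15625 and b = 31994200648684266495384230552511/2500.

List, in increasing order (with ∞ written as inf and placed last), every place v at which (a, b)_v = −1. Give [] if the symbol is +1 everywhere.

[2, 7, 29, 37]

Mod squares: a ≡ 11063, b ≡ 88711. Check v ∈ {∞, 2, 3, 5, 7, 11, 13, 19, 23, 29, 37}.
v=7: a=7^2·(≡5), b=7^5·(≡5) mod 7; (5|7)=-1, (5|7)=-1; (−1)^{2·5·3}·(-1)^5·(-1)^2 = -1.
v=3: a=3^4·(≡2), b=3^6·(≡1) mod 3; (2|3)=-1, (1|3)=+1; (−1)^{4·6·1}·(-1)^6·(+1)^4 = +1.
v=23: a=23^3·(≡19), b=23^5·(≡4) mod 23; (19|23)=-1, (4|23)=+1; (−1)^{3·5·11}·(-1)^5·(+1)^3 = +1.
v=19: a=19^2·(≡4), b=19^3·(≡3) mod 19; (4|19)=+1, (3|19)=-1; (−1)^{2·3·9}·(+1)^3·(-1)^2 = +1.
v=37: a=37^1·(≡9), b=37^2·(≡14) mod 37; (9|37)=+1, (14|37)=-1; (−1)^{1·2·18}·(+1)^2·(-1)^1 = -1.
v=11: a=11^2·(≡10), b=11^6·(≡6) mod 11; (10|11)=-1, (6|11)=-1; (−1)^{2·6·5}·(-1)^6·(-1)^2 = +1.
v=2: v_2(a)=10, v_2(b)=-2; units ≡ 7, 7 (mod 8); ε·ε+αω+βω = 1·1+10·0+-2·0 ≡ 1  ⇒  (a,b)_2 = -1.
v=29: a=29^2·(≡27), b=29^3·(≡8) mod 29; (27|29)=-1, (8|29)=-1; (−1)^{2·3·14}·(-1)^3·(-1)^2 = -1.
v=∞: 11063 > 0 and 88711 > 0  ⇒  (a,b)_∞ = +1.
v=5: a=5^-6·(≡2), b=5^-4·(≡4) mod 5; (2|5)=-1, (4|5)=+1; (−1)^{-6·-4·2}·(-1)^-4·(+1)^-6 = +1.
v=13: a=13^1·(≡8), b=13^0·(≡12) mod 13; (8|13)=-1, (12|13)=+1; (−1)^{1·0·6}·(-1)^0·(+1)^1 = +1.
|Ram(11063, 88711)| = 4, even; anisotropic at {2, 7, 29, 37}.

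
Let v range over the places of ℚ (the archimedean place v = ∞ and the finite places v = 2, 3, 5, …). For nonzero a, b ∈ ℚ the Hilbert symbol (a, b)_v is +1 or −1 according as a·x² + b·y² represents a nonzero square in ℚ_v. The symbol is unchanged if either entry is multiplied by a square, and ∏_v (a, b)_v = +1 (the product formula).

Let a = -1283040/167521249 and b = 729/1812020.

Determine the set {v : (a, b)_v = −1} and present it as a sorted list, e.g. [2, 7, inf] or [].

[2, 5]

(a, b) ≡ (-110, 5) mod (ℚ^×)²; places V = {2, 3, 5, 7, 11, 43, ∞}.
(a,b)_43: α=-4, u≡42; β=-2, v≡5 (mod 43); (42|43)=-1, (5|43)=-1; sign (−1)^0·-1^-2·-1^-4 = +1.
(a,b)_7: α=-2, u≡4; β=-2, v≡6 (mod 7); (4|7)=+1, (6|7)=-1; sign (−1)^0·+1^-2·-1^-2 = +1.
(a,b)_∞: sgn(-110)=−, sgn(5)=+, so +1.
(a,b)_11: α=1, u≡3; β=0, v≡3 (mod 11); (3|11)=+1, (3|11)=+1; sign (−1)^0·+1^0·+1^1 = +1.
(a,b)_3: α=6, u≡1; β=6, v≡2 (mod 3); (1|3)=+1, (2|3)=-1; sign (−1)^0·+1^6·-1^6 = +1.
(a,b)_5: α=1, u≡3; β=-1, v≡1 (mod 5); (3|5)=-1, (1|5)=+1; sign (−1)^0·-1^-1·+1^1 = -1.
(a,b)_2: α=5, β=-2; u≡1, v≡5 (mod 8); ε(u)ε(v)=0·0, αω(v)=5·1, βω(u)=-2·0; sum ≡ 1  ⇒  -1.
|Ram(-110, 5)| = 2, even; anisotropic at {2, 5}.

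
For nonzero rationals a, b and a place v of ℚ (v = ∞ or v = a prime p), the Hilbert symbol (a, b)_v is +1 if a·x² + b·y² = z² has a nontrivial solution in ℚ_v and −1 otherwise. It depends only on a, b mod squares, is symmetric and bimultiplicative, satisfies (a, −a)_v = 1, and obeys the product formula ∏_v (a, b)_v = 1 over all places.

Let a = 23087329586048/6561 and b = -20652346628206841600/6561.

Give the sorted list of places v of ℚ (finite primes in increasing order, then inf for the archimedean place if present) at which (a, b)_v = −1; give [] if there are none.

[13, 37]

Mod squares: a ≡ 20393438, b ≡ -4199. Check v ∈ {∞, 2, 3, 5, 7, 13, 17, 19, 29, 37, 43}.
v=17: a=17^1·(≡1), b=17^1·(≡16) mod 17; (1|17)=+1, (16|17)=+1; (−1)^{1·1·8}·(+1)^1·(+1)^1 = +1.
v=29: a=29^1·(≡24), b=29^2·(≡7) mod 29; (24|29)=+1, (7|29)=+1; (−1)^{1·2·14}·(+1)^2·(+1)^1 = +1.
v=7: a=7^2·(≡4), b=7^0·(≡2) mod 7; (4|7)=+1, (2|7)=+1; (−1)^{2·0·3}·(+1)^0·(+1)^2 = +1.
v=43: a=43^1·(≡18), b=43^2·(≡24) mod 43; (18|43)=-1, (24|43)=+1; (−1)^{1·2·21}·(-1)^2·(+1)^1 = +1.
v=5: a=5^0·(≡3), b=5^2·(≡1) mod 5; (3|5)=-1, (1|5)=+1; (−1)^{0·2·2}·(-1)^2·(+1)^0 = +1.
v=∞: 20393438 > 0 and -4199 < 0  ⇒  (a,b)_∞ = +1.
v=2: v_2(a)=7, v_2(b)=8; units ≡ 7, 1 (mod 8); ε·ε+αω+βω = 1·0+7·0+8·0 ≡ 0  ⇒  (a,b)_2 = +1.
v=37: a=37^1·(≡19), b=37^2·(≡13) mod 37; (19|37)=-1, (13|37)=-1; (−1)^{1·2·18}·(-1)^2·(-1)^1 = -1.
v=3: a=3^-8·(≡2), b=3^-8·(≡1) mod 3; (2|3)=-1, (1|3)=+1; (−1)^{-8·-8·1}·(-1)^-8·(+1)^-8 = +1.
v=13: a=13^1·(≡10), b=13^1·(≡11) mod 13; (10|13)=+1, (11|13)=-1; (−1)^{1·1·6}·(+1)^1·(-1)^1 = -1.
v=19: a=19^2·(≡9), b=19^3·(≡9) mod 19; (9|19)=+1, (9|19)=+1; (−1)^{2·3·9}·(+1)^3·(+1)^2 = +1.
(20393438, -4199 / ℚ) ramifies at {13, 37}: a division algebra.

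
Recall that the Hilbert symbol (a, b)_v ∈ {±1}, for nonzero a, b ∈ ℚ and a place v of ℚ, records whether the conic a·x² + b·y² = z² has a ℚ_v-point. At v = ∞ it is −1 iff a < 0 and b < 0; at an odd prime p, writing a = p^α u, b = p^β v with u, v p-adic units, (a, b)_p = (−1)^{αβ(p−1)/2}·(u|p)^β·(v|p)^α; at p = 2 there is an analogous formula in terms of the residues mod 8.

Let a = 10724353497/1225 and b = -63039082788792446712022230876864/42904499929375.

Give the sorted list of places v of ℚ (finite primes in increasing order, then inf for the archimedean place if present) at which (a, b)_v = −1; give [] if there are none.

(a, b) ≡ (7337, -154077) mod (ℚ^×)²; places V = {2, 3, 5, 7, 11, 13, 17, 23, 29, 31, 43, 47, 53, ∞}.
(a,b)_11: α=1, u≡10; β=3, v≡8 (mod 11); (10|11)=-1, (8|11)=-1; sign (−1)^1·-1^3·-1^1 = -1.
(a,b)_47: α=0, u≡31; β=-2, v≡4 (mod 47); (31|47)=-1, (4|47)=+1; sign (−1)^0·-1^-2·+1^0 = +1.
(a,b)_29: α=1, u≡11; β=3, v≡13 (mod 29); (11|29)=-1, (13|29)=+1; sign (−1)^0·-1^3·+1^1 = -1.
(a,b)_2: α=0, β=6; u≡1, v≡3 (mod 8); ε(u)ε(v)=0·1, αω(v)=0·1, βω(u)=6·0; sum ≡ 0  ⇒  +1.
(a,b)_31: α=2, u≡22; β=4, v≡6 (mod 31); (22|31)=-1, (6|31)=-1; sign (−1)^0·-1^4·-1^2 = +1.
(a,b)_53: α=0, u≡30; β=2, v≡44 (mod 53); (30|53)=-1, (44|53)=+1; sign (−1)^0·-1^2·+1^0 = +1.
(a,b)_17: α=0, u≡6; β=2, v≡6 (mod 17); (6|17)=-1, (6|17)=-1; sign (−1)^0·-1^2·-1^0 = +1.
(a,b)_3: α=2, u≡2; β=9, v≡1 (mod 3); (2|3)=-1, (1|3)=+1; sign (−1)^0·-1^9·+1^2 = -1.
(a,b)_∞: sgn(7337)=+, sgn(-154077)=−, so +1.
(a,b)_7: α=-2, u≡1; β=-5, v≡2 (mod 7); (1|7)=+1, (2|7)=+1; sign (−1)^0·+1^-5·+1^-2 = +1.
(a,b)_23: α=1, u≡19; β=3, v≡5 (mod 23); (19|23)=-1, (5|23)=-1; sign (−1)^1·-1^3·-1^1 = -1.
(a,b)_43: α=0, u≡26; β=-2, v≡11 (mod 43); (26|43)=-1, (11|43)=+1; sign (−1)^0·-1^-2·+1^0 = +1.
(a,b)_5: α=-2, u≡3; β=-4, v≡3 (mod 5); (3|5)=-1, (3|5)=-1; sign (−1)^0·-1^-4·-1^-2 = +1.
(a,b)_13: α=2, u≡11; β=2, v≡4 (mod 13); (11|13)=-1, (4|13)=+1; sign (−1)^0·-1^2·+1^2 = +1.
|Ram(7337, -154077)| = 4, even; anisotropic at {3, 11, 23, 29}.

[3, 11, 23, 29]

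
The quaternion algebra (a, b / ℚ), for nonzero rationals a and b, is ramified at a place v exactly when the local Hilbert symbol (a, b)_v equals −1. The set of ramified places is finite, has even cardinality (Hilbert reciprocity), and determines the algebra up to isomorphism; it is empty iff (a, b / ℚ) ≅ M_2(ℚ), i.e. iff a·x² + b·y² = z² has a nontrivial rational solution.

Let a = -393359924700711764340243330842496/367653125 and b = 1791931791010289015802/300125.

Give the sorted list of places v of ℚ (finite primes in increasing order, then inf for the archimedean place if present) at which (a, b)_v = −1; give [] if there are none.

[2, 5]

Mod squares: a ≡ -1430, b ≡ 4290. Check v ∈ {∞, 2, 3, 5, 7, 11, 13, 17}.
v=3: a=3^6·(≡1), b=3^1·(≡2) mod 3; (1|3)=+1, (2|3)=-1; (−1)^{6·1·1}·(+1)^1·(-1)^6 = +1.
v=13: a=13^5·(≡7), b=13^3·(≡7) mod 13; (7|13)=-1, (7|13)=-1; (−1)^{5·3·6}·(-1)^3·(-1)^5 = +1.
v=5: a=5^-5·(≡1), b=5^-3·(≡2) mod 5; (1|5)=+1, (2|5)=-1; (−1)^{-5·-3·2}·(+1)^-3·(-1)^-5 = -1.
v=11: a=11^7·(≡2), b=11^7·(≡5) mod 11; (2|11)=-1, (5|11)=+1; (−1)^{7·7·5}·(-1)^7·(+1)^7 = +1.
v=7: a=7^-6·(≡5), b=7^-4·(≡6) mod 7; (5|7)=-1, (6|7)=-1; (−1)^{-6·-4·3}·(-1)^-4·(-1)^-6 = +1.
v=∞: -1430 < 0 and 4290 > 0  ⇒  (a,b)_∞ = +1.
v=17: a=17^12·(≡8), b=17^8·(≡3) mod 17; (8|17)=+1, (3|17)=-1; (−1)^{12·8·8}·(+1)^8·(-1)^12 = +1.
v=2: v_2(a)=7, v_2(b)=1; units ≡ 5, 1 (mod 8); ε·ε+αω+βω = 0·0+7·0+1·1 ≡ 1  ⇒  (a,b)_2 = -1.
(-1430, 4290 / ℚ) ramifies at {2, 5}: a division algebra.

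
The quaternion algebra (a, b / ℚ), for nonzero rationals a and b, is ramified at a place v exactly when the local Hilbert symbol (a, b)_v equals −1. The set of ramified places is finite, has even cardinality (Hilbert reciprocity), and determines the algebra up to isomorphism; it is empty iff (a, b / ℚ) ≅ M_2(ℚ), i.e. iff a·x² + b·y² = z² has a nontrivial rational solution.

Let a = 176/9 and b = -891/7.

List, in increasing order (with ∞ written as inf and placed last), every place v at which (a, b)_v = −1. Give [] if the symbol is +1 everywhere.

[2, 11]

(a, b) ≡ (11, -77) mod (ℚ^×)²; places V = {2, 3, 7, 11, ∞}.
(a,b)_3: α=-2, u≡2; β=4, v≡1 (mod 3); (2|3)=-1, (1|3)=+1; sign (−1)^0·-1^4·+1^-2 = +1.
(a,b)_2: α=4, β=0; u≡3, v≡3 (mod 8); ε(u)ε(v)=1·1, αω(v)=4·1, βω(u)=0·1; sum ≡ 1  ⇒  -1.
(a,b)_11: α=1, u≡3; β=1, v≡1 (mod 11); (3|11)=+1, (1|11)=+1; sign (−1)^1·+1^1·+1^1 = -1.
(a,b)_∞: sgn(11)=+, sgn(-77)=−, so +1.
(a,b)_7: α=0, u≡4; β=-1, v≡5 (mod 7); (4|7)=+1, (5|7)=-1; sign (−1)^0·+1^-1·-1^0 = +1.
(11, -77 / ℚ) ramifies at {2, 11}: a division algebra.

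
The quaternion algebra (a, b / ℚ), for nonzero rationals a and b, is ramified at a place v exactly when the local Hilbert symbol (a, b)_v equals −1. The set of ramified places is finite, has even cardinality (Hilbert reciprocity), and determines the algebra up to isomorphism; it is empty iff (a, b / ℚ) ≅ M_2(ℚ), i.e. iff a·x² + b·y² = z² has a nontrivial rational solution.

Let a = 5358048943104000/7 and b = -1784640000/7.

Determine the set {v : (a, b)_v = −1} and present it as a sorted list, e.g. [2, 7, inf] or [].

[2, 5, 11, 13]

(a, b) ≡ (2730, -462) mod (ℚ^×)²; places V = {2, 3, 5, 7, 11, 13, ∞}.
(a,b)_3: α=9, u≡1; β=1, v≡2 (mod 3); (1|3)=+1, (2|3)=-1; sign (−1)^1·+1^1·-1^9 = +1.
(a,b)_11: α=2, u≡8; β=1, v≡8 (mod 11); (8|11)=-1, (8|11)=-1; sign (−1)^0·-1^1·-1^2 = -1.
(a,b)_2: α=13, β=9; u≡5, v≡1 (mod 8); ε(u)ε(v)=0·0, αω(v)=13·0, βω(u)=9·1; sum ≡ 1  ⇒  -1.
(a,b)_∞: sgn(2730)=+, sgn(-462)=−, so +1.
(a,b)_5: α=3, u≡1; β=4, v≡3 (mod 5); (1|5)=+1, (3|5)=-1; sign (−1)^0·+1^4·-1^3 = -1.
(a,b)_13: α=3, u≡11; β=2, v≡8 (mod 13); (11|13)=-1, (8|13)=-1; sign (−1)^0·-1^2·-1^3 = -1.
(a,b)_7: α=-1, u≡3; β=-1, v≡4 (mod 7); (3|7)=-1, (4|7)=+1; sign (−1)^1·-1^-1·+1^-1 = +1.
(2730, -462 / ℚ) ramifies at {2, 5, 11, 13}: a division algebra.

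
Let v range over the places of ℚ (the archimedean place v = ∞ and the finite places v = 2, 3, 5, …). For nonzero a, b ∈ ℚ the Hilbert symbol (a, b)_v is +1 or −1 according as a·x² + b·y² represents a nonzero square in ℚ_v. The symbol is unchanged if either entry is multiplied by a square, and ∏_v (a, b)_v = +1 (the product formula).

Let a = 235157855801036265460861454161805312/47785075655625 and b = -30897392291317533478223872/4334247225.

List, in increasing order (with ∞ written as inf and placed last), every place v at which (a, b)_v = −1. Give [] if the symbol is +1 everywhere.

Mod squares: a ≡ 419543, b ≡ -33337. Check v ∈ {∞, 2, 3, 5, 7, 11, 17, 19, 23, 29, 37, 53}.
v=53: a=53^4·(≡34), b=53^3·(≡44) mod 53; (34|53)=-1, (44|53)=+1; (−1)^{4·3·26}·(-1)^3·(+1)^4 = -1.
v=19: a=19^-2·(≡7), b=19^-2·(≡3) mod 19; (7|19)=+1, (3|19)=-1; (−1)^{-2·-2·9}·(+1)^-2·(-1)^-2 = +1.
v=29: a=29^9·(≡5), b=29^6·(≡5) mod 29; (5|29)=+1, (5|29)=+1; (−1)^{9·6·14}·(+1)^6·(+1)^9 = +1.
v=7: a=7^-4·(≡3), b=7^-2·(≡1) mod 7; (3|7)=-1, (1|7)=+1; (−1)^{-4·-2·3}·(-1)^-2·(+1)^-4 = +1.
v=11: a=11^-2·(≡3), b=11^-2·(≡9) mod 11; (3|11)=+1, (9|11)=+1; (−1)^{-2·-2·5}·(+1)^-2·(+1)^-2 = +1.
v=5: a=5^-4·(≡3), b=5^-2·(≡2) mod 5; (3|5)=-1, (2|5)=-1; (−1)^{-4·-2·2}·(-1)^-2·(-1)^-4 = +1.
v=17: a=17^1·(≡10), b=17^1·(≡14) mod 17; (10|17)=-1, (14|17)=-1; (−1)^{1·1·8}·(-1)^1·(-1)^1 = +1.
v=3: a=3^-6·(≡2), b=3^-4·(≡2) mod 3; (2|3)=-1, (2|3)=-1; (−1)^{-6·-4·1}·(-1)^-4·(-1)^-6 = +1.
v=2: v_2(a)=28, v_2(b)=20; units ≡ 7, 7 (mod 8); ε·ε+αω+βω = 1·1+28·0+20·0 ≡ 1  ⇒  (a,b)_2 = -1.
v=37: a=37^1·(≡22), b=37^1·(≡15) mod 37; (22|37)=-1, (15|37)=-1; (−1)^{1·1·18}·(-1)^1·(-1)^1 = +1.
v=23: a=23^3·(≡9), b=23^2·(≡4) mod 23; (9|23)=+1, (4|23)=+1; (−1)^{3·2·11}·(+1)^2·(+1)^3 = +1.
v=∞: 419543 > 0 and -33337 < 0  ⇒  (a,b)_∞ = +1.
Ram(419543, -33337) = {2, 53}; no ℚ_2-point on the conic.

[2, 53]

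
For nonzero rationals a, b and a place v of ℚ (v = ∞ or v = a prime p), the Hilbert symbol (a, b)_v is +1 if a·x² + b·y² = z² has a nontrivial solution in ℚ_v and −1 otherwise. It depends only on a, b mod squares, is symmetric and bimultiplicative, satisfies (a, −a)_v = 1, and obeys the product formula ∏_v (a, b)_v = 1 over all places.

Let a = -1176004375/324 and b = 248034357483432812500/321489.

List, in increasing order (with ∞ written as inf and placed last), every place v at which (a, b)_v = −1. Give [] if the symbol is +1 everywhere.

[7, 31]

Mod squares: a ≡ -1881607, b ≡ 13. Check v ∈ {∞, 2, 3, 5, 7, 13, 23, 29, 31}.
v=23: a=23^1·(≡4), b=23^2·(≡16) mod 23; (4|23)=+1, (16|23)=+1; (−1)^{1·2·11}·(+1)^2·(+1)^1 = +1.
v=31: a=31^1·(≡7), b=31^2·(≡3) mod 31; (7|31)=+1, (3|31)=-1; (−1)^{1·2·15}·(+1)^2·(-1)^1 = -1.
v=2: v_2(a)=-2, v_2(b)=2; units ≡ 1, 5 (mod 8); ε·ε+αω+βω = 0·0+-2·1+2·0 ≡ 0  ⇒  (a,b)_2 = +1.
v=5: a=5^4·(≡2), b=5^8·(≡2) mod 5; (2|5)=-1, (2|5)=-1; (−1)^{4·8·2}·(-1)^8·(-1)^4 = +1.
v=7: a=7^1·(≡6), b=7^-2·(≡6) mod 7; (6|7)=-1, (6|7)=-1; (−1)^{1·-2·3}·(-1)^-2·(-1)^1 = -1.
v=29: a=29^1·(≡26), b=29^2·(≡5) mod 29; (26|29)=-1, (5|29)=+1; (−1)^{1·2·14}·(-1)^2·(+1)^1 = +1.
v=∞: -1881607 < 0 and 13 > 0  ⇒  (a,b)_∞ = +1.
v=3: a=3^-4·(≡2), b=3^-8·(≡1) mod 3; (2|3)=-1, (1|3)=+1; (−1)^{-4·-8·1}·(-1)^-8·(+1)^-4 = +1.
v=13: a=13^1·(≡10), b=13^5·(≡12) mod 13; (10|13)=+1, (12|13)=+1; (−1)^{1·5·6}·(+1)^5·(+1)^1 = +1.
Ram(-1881607, 13) = {7, 31}; no ℚ_7-point on the conic.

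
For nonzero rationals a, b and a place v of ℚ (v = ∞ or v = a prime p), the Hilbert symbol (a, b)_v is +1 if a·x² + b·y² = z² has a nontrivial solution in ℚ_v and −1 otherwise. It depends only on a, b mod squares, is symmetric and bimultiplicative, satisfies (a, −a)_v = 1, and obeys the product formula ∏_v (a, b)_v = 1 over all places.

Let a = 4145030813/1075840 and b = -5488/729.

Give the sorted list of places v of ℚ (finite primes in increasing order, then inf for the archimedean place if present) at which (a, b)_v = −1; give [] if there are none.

Mod squares: a ≡ 770, b ≡ -7. Check v ∈ {∞, 2, 3, 5, 7, 11, 23, 29, 41}.
v=23: a=23^2·(≡14), b=23^0·(≡2) mod 23; (14|23)=-1, (2|23)=+1; (−1)^{2·0·11}·(-1)^0·(+1)^2 = +1.
v=5: a=5^-1·(≡1), b=5^0·(≡3) mod 5; (1|5)=+1, (3|5)=-1; (−1)^{-1·0·2}·(+1)^0·(-1)^-1 = -1.
v=∞: 770 > 0 and -7 < 0  ⇒  (a,b)_∞ = +1.
v=11: a=11^3·(≡5), b=11^0·(≡4) mod 11; (5|11)=+1, (4|11)=+1; (−1)^{3·0·5}·(+1)^0·(+1)^3 = +1.
v=29: a=29^2·(≡1), b=29^0·(≡20) mod 29; (1|29)=+1, (20|29)=+1; (−1)^{2·0·14}·(+1)^0·(+1)^2 = +1.
v=7: a=7^1·(≡6), b=7^3·(≡5) mod 7; (6|7)=-1, (5|7)=-1; (−1)^{1·3·3}·(-1)^3·(-1)^1 = -1.
v=41: a=41^-2·(≡32), b=41^0·(≡13) mod 41; (32|41)=+1, (13|41)=-1; (−1)^{-2·0·20}·(+1)^0·(-1)^-2 = +1.
v=3: a=3^0·(≡2), b=3^-6·(≡2) mod 3; (2|3)=-1, (2|3)=-1; (−1)^{0·-6·1}·(-1)^-6·(-1)^0 = +1.
v=2: v_2(a)=-7, v_2(b)=4; units ≡ 1, 1 (mod 8); ε·ε+αω+βω = 0·0+-7·0+4·0 ≡ 0  ⇒  (a,b)_2 = +1.
Ram(770, -7) = {5, 7}; no ℚ_5-point on the conic.

[5, 7]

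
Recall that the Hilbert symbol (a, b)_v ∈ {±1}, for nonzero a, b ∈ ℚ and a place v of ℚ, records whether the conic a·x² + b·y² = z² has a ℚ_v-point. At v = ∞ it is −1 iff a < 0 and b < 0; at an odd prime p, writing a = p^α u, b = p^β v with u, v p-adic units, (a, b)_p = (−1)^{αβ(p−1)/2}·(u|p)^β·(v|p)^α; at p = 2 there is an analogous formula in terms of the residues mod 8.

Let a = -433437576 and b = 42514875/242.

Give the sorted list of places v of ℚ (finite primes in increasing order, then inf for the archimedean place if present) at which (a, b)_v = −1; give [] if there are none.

(a, b) ≡ (-374946, 41990) mod (ℚ^×)²; places V = {2, 3, 5, 11, 13, 17, 19, 23, ∞}.
(a,b)_∞: sgn(-374946)=−, sgn(41990)=+, so +1.
(a,b)_19: α=1, u≡17; β=1, v≡1 (mod 19); (17|19)=+1, (1|19)=+1; sign (−1)^1·+1^1·+1^1 = -1.
(a,b)_11: α=1, u≡3; β=-2, v≡9 (mod 11); (3|11)=+1, (9|11)=+1; sign (−1)^0·+1^-2·+1^1 = +1.
(a,b)_3: α=1, u≡1; β=4, v≡2 (mod 3); (1|3)=+1, (2|3)=-1; sign (−1)^0·+1^4·-1^1 = -1.
(a,b)_13: α=1, u≡8; β=1, v≡7 (mod 13); (8|13)=-1, (7|13)=-1; sign (−1)^0·-1^1·-1^1 = +1.
(a,b)_5: α=0, u≡4; β=3, v≡2 (mod 5); (4|5)=+1, (2|5)=-1; sign (−1)^0·+1^3·-1^0 = +1.
(a,b)_2: α=3, β=-1; u≡7, v≡3 (mod 8); ε(u)ε(v)=1·1, αω(v)=3·1, βω(u)=-1·0; sum ≡ 0  ⇒  +1.
(a,b)_17: α=2, u≡7; β=1, v≡14 (mod 17); (7|17)=-1, (14|17)=-1; sign (−1)^0·-1^1·-1^2 = -1.
(a,b)_23: α=1, u≡7; β=0, v≡15 (mod 23); (7|23)=-1, (15|23)=-1; sign (−1)^0·-1^0·-1^1 = -1.
(-374946, 41990 / ℚ) ramifies at {3, 17, 19, 23}: a division algebra.

[3, 17, 19, 23]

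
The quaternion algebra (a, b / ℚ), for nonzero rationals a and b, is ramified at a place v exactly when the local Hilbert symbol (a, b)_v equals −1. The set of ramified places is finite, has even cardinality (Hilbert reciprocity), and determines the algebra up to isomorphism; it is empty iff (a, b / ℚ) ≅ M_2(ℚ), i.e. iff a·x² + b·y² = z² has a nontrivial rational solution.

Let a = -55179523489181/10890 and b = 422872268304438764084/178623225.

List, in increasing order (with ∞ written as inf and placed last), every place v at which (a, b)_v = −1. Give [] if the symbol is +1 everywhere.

(a, b) ≡ (-2210, 221) mod (ℚ^×)²; places V = {2, 3, 5, 7, 11, 13, 17, 19, ∞}.
(a,b)_17: α=5, u≡10; β=9, v≡8 (mod 17); (10|17)=-1, (8|17)=+1; sign (−1)^0·-1^9·+1^5 = -1.
(a,b)_2: α=-1, β=2; u≡7, v≡5 (mod 8); ε(u)ε(v)=1·0, αω(v)=-1·1, βω(u)=2·0; sum ≡ 1  ⇒  -1.
(a,b)_19: α=2, u≡2; β=0, v≡18 (mod 19); (2|19)=-1, (18|19)=-1; sign (−1)^0·-1^0·-1^2 = +1.
(a,b)_13: α=3, u≡3; β=5, v≡3 (mod 13); (3|13)=+1, (3|13)=+1; sign (−1)^0·+1^5·+1^3 = +1.
(a,b)_7: α=2, u≡4; β=4, v≡1 (mod 7); (4|7)=+1, (1|7)=+1; sign (−1)^0·+1^4·+1^2 = +1.
(a,b)_3: α=-2, u≡1; β=-10, v≡2 (mod 3); (1|3)=+1, (2|3)=-1; sign (−1)^0·+1^-10·-1^-2 = +1.
(a,b)_5: α=-1, u≡3; β=-2, v≡1 (mod 5); (3|5)=-1, (1|5)=+1; sign (−1)^0·-1^-2·+1^-1 = +1.
(a,b)_11: α=-2, u≡4; β=-2, v≡3 (mod 11); (4|11)=+1, (3|11)=+1; sign (−1)^0·+1^-2·+1^-2 = +1.
(a,b)_∞: sgn(-2210)=−, sgn(221)=+, so +1.
Ram(-2210, 221) = {2, 17}; no ℚ_2-point on the conic.

[2, 17]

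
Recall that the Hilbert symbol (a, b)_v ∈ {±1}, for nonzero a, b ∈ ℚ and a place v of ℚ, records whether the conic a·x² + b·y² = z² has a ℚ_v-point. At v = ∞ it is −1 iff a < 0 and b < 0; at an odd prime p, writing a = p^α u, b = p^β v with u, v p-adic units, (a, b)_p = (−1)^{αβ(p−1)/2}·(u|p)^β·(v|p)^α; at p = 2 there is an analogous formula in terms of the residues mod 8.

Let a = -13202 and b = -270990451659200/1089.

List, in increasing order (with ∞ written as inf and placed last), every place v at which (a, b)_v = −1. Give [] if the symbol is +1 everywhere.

[7, inf]

(a, b) ≡ (-13202, -23) mod (ℚ^×)²; places V = {2, 3, 5, 7, 11, 13, 23, 41, ∞}.
(a,b)_11: α=0, u≡9; β=-2, v≡10 (mod 11); (9|11)=+1, (10|11)=-1; sign (−1)^0·+1^-2·-1^0 = +1.
(a,b)_∞: sgn(-13202)=−, sgn(-23)=−, so -1.
(a,b)_41: α=1, u≡6; β=2, v≡37 (mod 41); (6|41)=-1, (37|41)=+1; sign (−1)^0·-1^2·+1^1 = +1.
(a,b)_13: α=0, u≡6; β=2, v≡4 (mod 13); (6|13)=-1, (4|13)=+1; sign (−1)^0·-1^2·+1^0 = +1.
(a,b)_23: α=1, u≡1; β=3, v≡14 (mod 23); (1|23)=+1, (14|23)=-1; sign (−1)^1·+1^3·-1^1 = +1.
(a,b)_7: α=1, u≡4; β=2, v≡6 (mod 7); (4|7)=+1, (6|7)=-1; sign (−1)^0·+1^2·-1^1 = -1.
(a,b)_3: α=0, u≡1; β=-2, v≡1 (mod 3); (1|3)=+1, (1|3)=+1; sign (−1)^0·+1^-2·+1^0 = +1.
(a,b)_2: α=1, β=6; u≡7, v≡1 (mod 8); ε(u)ε(v)=1·0, αω(v)=1·0, βω(u)=6·0; sum ≡ 0  ⇒  +1.
(a,b)_5: α=0, u≡3; β=2, v≡3 (mod 5); (3|5)=-1, (3|5)=-1; sign (−1)^0·-1^2·-1^0 = +1.
Ram(-13202, -23) = {7, ∞}; no ℚ_7-point on the conic.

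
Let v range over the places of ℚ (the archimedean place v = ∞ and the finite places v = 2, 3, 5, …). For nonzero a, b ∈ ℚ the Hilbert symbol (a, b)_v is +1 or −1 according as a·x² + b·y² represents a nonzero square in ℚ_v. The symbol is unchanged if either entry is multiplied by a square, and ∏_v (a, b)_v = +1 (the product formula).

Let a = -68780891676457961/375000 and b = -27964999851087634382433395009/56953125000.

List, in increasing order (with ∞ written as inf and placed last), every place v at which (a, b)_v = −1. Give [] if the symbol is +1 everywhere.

[2, 3, 11, inf]

Mod squares: a ≡ -6006, b ≡ -2002. Check v ∈ {∞, 2, 3, 5, 7, 11, 13}.
v=∞: -6006 < 0 and -2002 < 0  ⇒  (a,b)_∞ = -1.
v=13: a=13^7·(≡11), b=13^11·(≡11) mod 13; (11|13)=-1, (11|13)=-1; (−1)^{7·11·6}·(-1)^11·(-1)^7 = +1.
v=5: a=5^-6·(≡1), b=5^-10·(≡3) mod 5; (1|5)=+1, (3|5)=-1; (−1)^{-6·-10·2}·(+1)^-10·(-1)^-6 = +1.
v=3: a=3^-1·(≡2), b=3^-6·(≡2) mod 3; (2|3)=-1, (2|3)=-1; (−1)^{-1·-6·1}·(-1)^-6·(-1)^-1 = -1.
v=11: a=11^3·(≡9), b=11^5·(≡9) mod 11; (9|11)=+1, (9|11)=+1; (−1)^{3·5·5}·(+1)^5·(+1)^3 = -1.
v=7: a=7^7·(≡5), b=7^13·(≡1) mod 7; (5|7)=-1, (1|7)=+1; (−1)^{7·13·3}·(-1)^13·(+1)^7 = +1.
v=2: v_2(a)=-3, v_2(b)=-3; units ≡ 5, 7 (mod 8); ε·ε+αω+βω = 0·1+-3·0+-3·1 ≡ 1  ⇒  (a,b)_2 = -1.
|Ram(-6006, -2002)| = 4, even; anisotropic at {2, 3, 11, ∞}.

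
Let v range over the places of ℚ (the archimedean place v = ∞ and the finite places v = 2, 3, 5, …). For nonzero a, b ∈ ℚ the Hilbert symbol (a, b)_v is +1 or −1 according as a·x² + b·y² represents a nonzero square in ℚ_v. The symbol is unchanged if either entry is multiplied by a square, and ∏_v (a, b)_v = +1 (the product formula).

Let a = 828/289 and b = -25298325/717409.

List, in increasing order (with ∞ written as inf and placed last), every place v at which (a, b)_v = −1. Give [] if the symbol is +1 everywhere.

[2, 23]

(a, b) ≡ (23, -13) mod (ℚ^×)²; places V = {2, 3, 5, 7, 11, 13, 17, 23, 31, ∞}.
(a,b)_11: α=0, u≡1; β=-4, v≡5 (mod 11); (1|11)=+1, (5|11)=+1; sign (−1)^0·+1^-4·+1^0 = +1.
(a,b)_23: α=1, u≡1; β=0, v≡17 (mod 23); (1|23)=+1, (17|23)=-1; sign (−1)^0·+1^0·-1^1 = -1.
(a,b)_17: α=-2, u≡12; β=0, v≡8 (mod 17); (12|17)=-1, (8|17)=+1; sign (−1)^0·-1^0·+1^-2 = +1.
(a,b)_5: α=0, u≡2; β=2, v≡3 (mod 5); (2|5)=-1, (3|5)=-1; sign (−1)^0·-1^2·-1^0 = +1.
(a,b)_3: α=2, u≡2; β=4, v≡2 (mod 3); (2|3)=-1, (2|3)=-1; sign (−1)^0·-1^4·-1^2 = +1.
(a,b)_13: α=0, u≡3; β=1, v≡9 (mod 13); (3|13)=+1, (9|13)=+1; sign (−1)^0·+1^1·+1^0 = +1.
(a,b)_2: α=2, β=0; u≡7, v≡3 (mod 8); ε(u)ε(v)=1·1, αω(v)=2·1, βω(u)=0·0; sum ≡ 1  ⇒  -1.
(a,b)_7: α=0, u≡1; β=-2, v≡1 (mod 7); (1|7)=+1, (1|7)=+1; sign (−1)^0·+1^-2·+1^0 = +1.
(a,b)_∞: sgn(23)=+, sgn(-13)=−, so +1.
(a,b)_31: α=0, u≡27; β=2, v≡8 (mod 31); (27|31)=-1, (8|31)=+1; sign (−1)^0·-1^2·+1^0 = +1.
(23, -13 / ℚ) ramifies at {2, 23}: a division algebra.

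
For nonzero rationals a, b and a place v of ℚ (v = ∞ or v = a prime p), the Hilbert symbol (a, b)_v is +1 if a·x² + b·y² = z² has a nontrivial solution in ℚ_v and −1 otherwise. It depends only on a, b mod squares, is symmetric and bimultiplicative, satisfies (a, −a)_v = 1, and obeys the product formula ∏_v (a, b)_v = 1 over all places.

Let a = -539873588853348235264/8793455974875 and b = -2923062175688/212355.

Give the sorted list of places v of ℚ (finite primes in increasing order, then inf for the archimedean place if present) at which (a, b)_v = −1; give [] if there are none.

Mod squares: a ≡ -205530, b ≡ -390. Check v ∈ {∞, 2, 3, 5, 11, 13, 17, 31, 37}.
v=13: a=13^-3·(≡2), b=13^-1·(≡3) mod 13; (2|13)=-1, (3|13)=+1; (−1)^{-3·-1·6}·(-1)^-1·(+1)^-3 = -1.
v=∞: -205530 < 0 and -390 < 0  ⇒  (a,b)_∞ = -1.
v=37: a=37^4·(≡23), b=37^2·(≡17) mod 37; (23|37)=-1, (17|37)=-1; (−1)^{4·2·18}·(-1)^2·(-1)^4 = +1.
v=17: a=17^3·(≡5), b=17^2·(≡2) mod 17; (5|17)=-1, (2|17)=+1; (−1)^{3·2·8}·(-1)^2·(+1)^3 = +1.
v=2: v_2(a)=11, v_2(b)=3; units ≡ 3, 5 (mod 8); ε·ε+αω+βω = 1·0+11·1+3·1 ≡ 0  ⇒  (a,b)_2 = +1.
v=11: a=11^-4·(≡1), b=11^-2·(≡10) mod 11; (1|11)=+1, (10|11)=-1; (−1)^{-4·-2·5}·(+1)^-2·(-1)^-4 = +1.
v=3: a=3^-7·(≡1), b=3^-3·(≡2) mod 3; (1|3)=+1, (2|3)=-1; (−1)^{-7·-3·1}·(+1)^-3·(-1)^-7 = +1.
v=31: a=31^5·(≡7), b=31^4·(≡13) mod 31; (7|31)=+1, (13|31)=-1; (−1)^{5·4·15}·(+1)^4·(-1)^5 = -1.
v=5: a=5^-3·(≡4), b=5^-1·(≡2) mod 5; (4|5)=+1, (2|5)=-1; (−1)^{-3·-1·2}·(+1)^-1·(-1)^-3 = -1.
|Ram(-205530, -390)| = 4, even; anisotropic at {5, 13, 31, ∞}.

[5, 13, 31, inf]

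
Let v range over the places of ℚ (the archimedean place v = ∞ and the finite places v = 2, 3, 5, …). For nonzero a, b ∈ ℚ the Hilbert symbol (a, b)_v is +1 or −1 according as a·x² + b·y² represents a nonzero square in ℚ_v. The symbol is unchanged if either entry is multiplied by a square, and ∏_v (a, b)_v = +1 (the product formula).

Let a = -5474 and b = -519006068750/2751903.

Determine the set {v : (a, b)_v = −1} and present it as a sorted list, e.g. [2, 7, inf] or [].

(a, b) ≡ (-5474, -20930) mod (ℚ^×)²; places V = {2, 3, 5, 7, 11, 13, 17, 19, 23, 31, ∞}.
(a,b)_2: α=1, β=1; u≡7, v≡7 (mod 8); ε(u)ε(v)=1·1, αω(v)=1·0, βω(u)=1·0; sum ≡ 1  ⇒  -1.
(a,b)_∞: sgn(-5474)=−, sgn(-20930)=−, so -1.
(a,b)_11: α=0, u≡4; β=-2, v≡3 (mod 11); (4|11)=+1, (3|11)=+1; sign (−1)^0·+1^-2·+1^0 = +1.
(a,b)_23: α=1, u≡15; β=1, v≡10 (mod 23); (15|23)=-1, (10|23)=-1; sign (−1)^1·-1^1·-1^1 = -1.
(a,b)_13: α=0, u≡12; β=1, v≡6 (mod 13); (12|13)=+1, (6|13)=-1; sign (−1)^0·+1^1·-1^0 = +1.
(a,b)_3: α=0, u≡1; β=-2, v≡1 (mod 3); (1|3)=+1, (1|3)=+1; sign (−1)^0·+1^-2·+1^0 = +1.
(a,b)_17: α=1, u≡1; β=2, v≡12 (mod 17); (1|17)=+1, (12|17)=-1; sign (−1)^0·+1^2·-1^1 = -1.
(a,b)_7: α=1, u≡2; β=-1, v≡3 (mod 7); (2|7)=+1, (3|7)=-1; sign (−1)^1·+1^-1·-1^1 = +1.
(a,b)_19: α=0, u≡17; β=-2, v≡2 (mod 19); (17|19)=+1, (2|19)=-1; sign (−1)^0·+1^-2·-1^0 = +1.
(a,b)_5: α=0, u≡1; β=5, v≡1 (mod 5); (1|5)=+1, (1|5)=+1; sign (−1)^0·+1^5·+1^0 = +1.
(a,b)_31: α=0, u≡13; β=2, v≡22 (mod 31); (13|31)=-1, (22|31)=-1; sign (−1)^0·-1^2·-1^0 = +1.
(-5474, -20930 / ℚ) ramifies at {2, 17, 23, ∞}: a division algebra.

[2, 17, 23, inf]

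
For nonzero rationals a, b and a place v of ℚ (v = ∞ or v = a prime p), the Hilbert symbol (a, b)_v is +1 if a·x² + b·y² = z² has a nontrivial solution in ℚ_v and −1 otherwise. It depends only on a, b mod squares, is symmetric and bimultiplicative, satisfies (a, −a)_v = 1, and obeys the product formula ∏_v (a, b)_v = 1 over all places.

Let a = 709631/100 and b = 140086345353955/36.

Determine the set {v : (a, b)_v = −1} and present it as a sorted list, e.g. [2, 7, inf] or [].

[2, 7, 13, 17]

Mod squares: a ≡ 4199, b ≡ 13195. Check v ∈ {∞, 2, 3, 5, 7, 11, 13, 17, 19, 29}.
v=17: a=17^1·(≡13), b=17^2·(≡11) mod 17; (13|17)=+1, (11|17)=-1; (−1)^{1·2·8}·(+1)^2·(-1)^1 = -1.
v=11: a=11^0·(≡10), b=11^2·(≡6) mod 11; (10|11)=-1, (6|11)=-1; (−1)^{0·2·5}·(-1)^2·(-1)^0 = +1.
v=∞: 4199 > 0 and 13195 > 0  ⇒  (a,b)_∞ = +1.
v=19: a=19^1·(≡18), b=19^2·(≡16) mod 19; (18|19)=-1, (16|19)=+1; (−1)^{1·2·9}·(-1)^2·(+1)^1 = +1.
v=29: a=29^0·(≡9), b=29^3·(≡9) mod 29; (9|29)=+1, (9|29)=+1; (−1)^{0·3·14}·(+1)^3·(+1)^0 = +1.
v=3: a=3^0·(≡2), b=3^-2·(≡1) mod 3; (2|3)=-1, (1|3)=+1; (−1)^{0·-2·1}·(-1)^-2·(+1)^0 = +1.
v=13: a=13^3·(≡7), b=13^1·(≡4) mod 13; (7|13)=-1, (4|13)=+1; (−1)^{3·1·6}·(-1)^1·(+1)^3 = -1.
v=2: v_2(a)=-2, v_2(b)=-2; units ≡ 7, 3 (mod 8); ε·ε+αω+βω = 1·1+-2·1+-2·0 ≡ 1  ⇒  (a,b)_2 = -1.
v=5: a=5^-2·(≡4), b=5^1·(≡1) mod 5; (4|5)=+1, (1|5)=+1; (−1)^{-2·1·2}·(+1)^1·(+1)^-2 = +1.
v=7: a=7^0·(≡3), b=7^1·(≡4) mod 7; (3|7)=-1, (4|7)=+1; (−1)^{0·1·3}·(-1)^1·(+1)^0 = -1.
|Ram(4199, 13195)| = 4, even; anisotropic at {2, 7, 13, 17}.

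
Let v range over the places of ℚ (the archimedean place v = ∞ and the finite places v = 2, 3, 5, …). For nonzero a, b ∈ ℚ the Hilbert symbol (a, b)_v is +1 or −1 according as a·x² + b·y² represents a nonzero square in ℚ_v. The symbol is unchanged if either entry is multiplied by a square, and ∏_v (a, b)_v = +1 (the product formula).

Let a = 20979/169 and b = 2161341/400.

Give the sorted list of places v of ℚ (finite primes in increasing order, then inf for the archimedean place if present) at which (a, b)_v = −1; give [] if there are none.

[29, 37]

Mod squares: a ≡ 259, b ≡ 29. Check v ∈ {∞, 2, 3, 5, 7, 13, 29, 37}.
v=∞: 259 > 0 and 29 > 0  ⇒  (a,b)_∞ = +1.
v=29: a=29^0·(≡15), b=29^1·(≡5) mod 29; (15|29)=-1, (5|29)=+1; (−1)^{0·1·14}·(-1)^1·(+1)^0 = -1.
v=37: a=37^1·(≡27), b=37^0·(≡2) mod 37; (27|37)=+1, (2|37)=-1; (−1)^{1·0·18}·(+1)^0·(-1)^1 = -1.
v=3: a=3^4·(≡1), b=3^2·(≡2) mod 3; (1|3)=+1, (2|3)=-1; (−1)^{4·2·1}·(+1)^2·(-1)^4 = +1.
v=13: a=13^-2·(≡10), b=13^2·(≡1) mod 13; (10|13)=+1, (1|13)=+1; (−1)^{-2·2·6}·(+1)^2·(+1)^-2 = +1.
v=7: a=7^1·(≡1), b=7^2·(≡2) mod 7; (1|7)=+1, (2|7)=+1; (−1)^{1·2·3}·(+1)^2·(+1)^1 = +1.
v=2: v_2(a)=0, v_2(b)=-4; units ≡ 3, 5 (mod 8); ε·ε+αω+βω = 1·0+0·1+-4·1 ≡ 0  ⇒  (a,b)_2 = +1.
v=5: a=5^0·(≡1), b=5^-2·(≡1) mod 5; (1|5)=+1, (1|5)=+1; (−1)^{0·-2·2}·(+1)^-2·(+1)^0 = +1.
Ram(259, 29) = {29, 37}; no ℚ_29-point on the conic.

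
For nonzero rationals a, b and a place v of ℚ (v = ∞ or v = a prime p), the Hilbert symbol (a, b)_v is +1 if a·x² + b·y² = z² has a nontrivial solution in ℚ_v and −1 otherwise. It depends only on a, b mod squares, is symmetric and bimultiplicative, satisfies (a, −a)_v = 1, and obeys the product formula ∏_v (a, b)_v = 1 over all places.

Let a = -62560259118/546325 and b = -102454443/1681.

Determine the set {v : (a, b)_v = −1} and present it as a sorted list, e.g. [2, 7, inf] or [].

(a, b) ≡ (-464646, -232323) mod (ℚ^×)²; places V = {2, 3, 5, 7, 13, 23, 37, 41, ∞}.
(a,b)_23: α=1, u≡10; β=1, v≡15 (mod 23); (10|23)=-1, (15|23)=-1; sign (−1)^1·-1^1·-1^1 = -1.
(a,b)_5: α=-2, u≡4; β=0, v≡2 (mod 5); (4|5)=+1, (2|5)=-1; sign (−1)^0·+1^0·-1^-2 = +1.
(a,b)_37: α=1, u≡6; β=1, v≡28 (mod 37); (6|37)=-1, (28|37)=+1; sign (−1)^0·-1^1·+1^1 = -1.
(a,b)_41: α=-2, u≡34; β=-2, v≡6 (mod 41); (34|41)=-1, (6|41)=-1; sign (−1)^0·-1^-2·-1^-2 = +1.
(a,b)_3: α=7, u≡2; β=3, v≡1 (mod 3); (2|3)=-1, (1|3)=+1; sign (−1)^1·-1^3·+1^7 = +1.
(a,b)_∞: sgn(-464646)=−, sgn(-232323)=−, so -1.
(a,b)_2: α=1, β=0; u≡5, v≡5 (mod 8); ε(u)ε(v)=0·0, αω(v)=1·1, βω(u)=0·1; sum ≡ 1  ⇒  -1.
(a,b)_13: α=-1, u≡8; β=1, v≡12 (mod 13); (8|13)=-1, (12|13)=+1; sign (−1)^0·-1^1·+1^-1 = -1.
(a,b)_7: α=5, u≡6; β=3, v≡3 (mod 7); (6|7)=-1, (3|7)=-1; sign (−1)^1·-1^3·-1^5 = -1.
|Ram(-464646, -232323)| = 6, even; anisotropic at {2, 7, 13, 23, 37, ∞}.

[2, 7, 13, 23, 37, inf]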